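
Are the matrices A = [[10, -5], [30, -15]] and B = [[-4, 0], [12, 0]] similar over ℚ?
No.

trace(A) = -5 but trace(B) = -4. The trace is a similarity invariant, so A and B are not similar.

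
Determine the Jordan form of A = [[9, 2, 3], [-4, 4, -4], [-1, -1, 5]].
The characteristic polynomial is det(xI - A) = (x - 6)^3, so the eigenvalues are 6 (algebraic multiplicity 3).

For λ = 6: rank(A - 6I) = 2, rank((A - 6I)^2) = 1, rank((A - 6I)^3) = 0. The eigenspace has dimension 3 - 2 = 1, so there is 1 Jordan block; the rank sequence gives block sizes [3].

Assembling the blocks gives the Jordan form J above.

J = [[6, 1, 0], [0, 6, 1], [0, 0, 6]]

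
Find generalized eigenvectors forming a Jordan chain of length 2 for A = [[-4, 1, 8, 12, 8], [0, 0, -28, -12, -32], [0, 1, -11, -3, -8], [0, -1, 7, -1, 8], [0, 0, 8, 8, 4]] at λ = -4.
We seek v_1 ∈ ker((A + 4I)^2) \ ker(A + 4I), then set v_{i+1} = (A + 4I) v_i.

One such chain is v_1 = [[0, -3, -1, 1, 0]]^T, v_2 = [[1, 4, 1, -1, 0]]^T. Check: (A + 4I) v_2 = [[0, 0, 0, 0, 0]]^T = 0.

v_1 = [[0, -3, -1, 1, 0]]^T, v_2 = [[1, 4, 1, -1, 0]]^T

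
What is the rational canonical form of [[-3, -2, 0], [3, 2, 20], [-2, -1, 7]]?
The invariant factors of A (the non-unit diagonal entries of the Smith normal form of xI - A over ℚ[x]) are (x - 4)(x^2 - 2x + 5), each dividing the next. The characteristic polynomial is their product, (x - 4)(x^2 - 2x + 5).

The rational canonical form is the block-diagonal matrix of companion matrices C(f_i):
R = [[0, 0, 20], [1, 0, -13], [0, 1, 6]].

Note the characteristic polynomial does not split into linear factors over ℚ, so A has no Jordan form over ℚ; the rational canonical form exists over any field.

R = [[0, 0, 20], [1, 0, -13], [0, 1, 6]]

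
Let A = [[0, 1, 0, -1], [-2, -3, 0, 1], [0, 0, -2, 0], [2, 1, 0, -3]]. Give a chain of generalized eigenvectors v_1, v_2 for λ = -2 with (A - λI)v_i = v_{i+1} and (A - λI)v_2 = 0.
We seek v_1 ∈ ker((A + 2I)^2) \ ker(A + 2I), then set v_{i+1} = (A + 2I) v_i.

One such chain is v_1 = [[0, 1, -1, 0]]^T, v_2 = [[1, -1, 0, 1]]^T. Check: (A + 2I) v_2 = [[0, 0, 0, 0]]^T = 0.

v_1 = [[0, 1, -1, 0]]^T, v_2 = [[1, -1, 0, 1]]^T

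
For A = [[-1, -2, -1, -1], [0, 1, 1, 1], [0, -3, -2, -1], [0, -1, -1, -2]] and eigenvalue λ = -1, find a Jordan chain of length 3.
v_1 = [[0, 0, 1, 0]]^T, v_2 = [[-1, 1, -1, -1]]^T, v_3 = [[0, 0, -1, 1]]^T

We seek v_1 ∈ ker((A + I)^3) \ ker((A + I)^2), then set v_{i+1} = (A + I) v_i.

One such chain is v_1 = [[0, 0, 1, 0]]^T, v_2 = [[-1, 1, -1, -1]]^T, v_3 = [[0, 0, -1, 1]]^T. Check: (A + I) v_3 = [[0, 0, 0, 0]]^T = 0.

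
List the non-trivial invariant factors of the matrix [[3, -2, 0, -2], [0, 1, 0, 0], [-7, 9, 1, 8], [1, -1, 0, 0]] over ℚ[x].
The Jordan structure of A has elementary divisors (x - 1)^2, (x - 1), (x - 2). Arranging the block sizes at each eigenvalue in decreasing order and taking row products gives the invariant factors.

Invariant factors (smallest first, each dividing the next): x - 1, (x - 2)(x - 1)^2.

Check: the last factor (x - 2)(x - 1)^2 is the minimal polynomial, and the product (x - 2)(x - 1)^3 is the characteristic polynomial.

x - 1, (x - 2)(x - 1)^2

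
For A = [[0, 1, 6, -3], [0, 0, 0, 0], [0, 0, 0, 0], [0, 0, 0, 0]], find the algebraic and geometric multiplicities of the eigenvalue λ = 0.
The characteristic polynomial is x^4, so the factor x appears with exponent 4: the algebraic multiplicity is 4.

rank(A) = 1, so the eigenspace has dimension 4 - 1 = 3: the geometric multiplicity is 3.

Since 3 < 4, A is not diagonalizable.

algebraic multiplicity 4, geometric multiplicity 3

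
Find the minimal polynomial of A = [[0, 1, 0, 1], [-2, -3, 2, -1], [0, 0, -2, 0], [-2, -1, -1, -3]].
The characteristic polynomial factors as (x + 2)^4. The minimal polynomial is ∏(x - λ)^{k_λ} where k_λ is the size of the largest Jordan block at λ.

For λ = -2: rank(A + 2I) = 2, and the largest Jordan block has size 3 (the smallest k with rank((A + 2I)^k) = rank((A + 2I)^(k+1))).

So m_A(x) = (x + 2)^3.

m_A(x) = (x + 2)^3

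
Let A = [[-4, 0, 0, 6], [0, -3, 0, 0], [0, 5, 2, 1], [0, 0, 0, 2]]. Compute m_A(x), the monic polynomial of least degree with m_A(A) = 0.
m_A(x) = (x - 2)^2(x + 3)(x + 4)

The characteristic polynomial factors as (x - 2)^2(x + 3)(x + 4). The minimal polynomial is ∏(x - λ)^{k_λ} where k_λ is the size of the largest Jordan block at λ.

For λ = -4: rank(A + 4I) = 3, and the largest Jordan block has size 1 (the smallest k with rank((A + 4I)^k) = rank((A + 4I)^(k+1))).
For λ = -3: rank(A + 3I) = 3, and the largest Jordan block has size 1 (the smallest k with rank((A + 3I)^k) = rank((A + 3I)^(k+1))).
For λ = 2: rank(A - 2I) = 3, and the largest Jordan block has size 2 (the smallest k with rank((A - 2I)^k) = rank((A - 2I)^(k+1))).

So m_A(x) = (x - 2)^2(x + 3)(x + 4).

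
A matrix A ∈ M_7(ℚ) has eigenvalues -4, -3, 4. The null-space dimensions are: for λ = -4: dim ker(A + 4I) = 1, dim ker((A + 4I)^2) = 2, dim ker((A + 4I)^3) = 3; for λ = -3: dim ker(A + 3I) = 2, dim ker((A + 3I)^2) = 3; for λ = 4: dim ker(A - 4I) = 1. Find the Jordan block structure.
λ = -4: successive nullity increments [1, 1, 1] count blocks of size ≥ k; block sizes are [3].
λ = -3: successive nullity increments [2, 1] count blocks of size ≥ k; block sizes are [2, 1].
λ = 4: successive nullity increments [1] count blocks of size ≥ k; block sizes are [1].

Jordan blocks: (-4, 3), (-3, 2), (-3, 1), (4, 1)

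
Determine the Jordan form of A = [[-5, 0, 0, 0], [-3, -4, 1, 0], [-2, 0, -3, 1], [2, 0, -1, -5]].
The characteristic polynomial is det(xI - A) = (x + 4)^3(x + 5), so the eigenvalues are -5 (algebraic multiplicity 1), -4 (algebraic multiplicity 3).

For λ = -5: algebraic multiplicity 1 gives one 1×1 block.

For λ = -4: rank(A + 4I) = 3, rank((A + 4I)^2) = 2, rank((A + 4I)^3) = 1. The eigenspace has dimension 4 - 3 = 1, so there is 1 Jordan block; the rank sequence gives block sizes [3].

Assembling the blocks gives the Jordan form J above.

J = [[-5, 0, 0, 0], [0, -4, 1, 0], [0, 0, -4, 1], [0, 0, 0, -4]]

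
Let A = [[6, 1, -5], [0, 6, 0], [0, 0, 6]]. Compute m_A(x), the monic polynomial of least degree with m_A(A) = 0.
The characteristic polynomial factors as (x - 6)^3. The minimal polynomial is ∏(x - λ)^{k_λ} where k_λ is the size of the largest Jordan block at λ.

For λ = 6: rank(A - 6I) = 1, and the largest Jordan block has size 2 (the smallest k with rank((A - 6I)^k) = rank((A - 6I)^(k+1))).

So m_A(x) = (x - 6)^2.

m_A(x) = (x - 6)^2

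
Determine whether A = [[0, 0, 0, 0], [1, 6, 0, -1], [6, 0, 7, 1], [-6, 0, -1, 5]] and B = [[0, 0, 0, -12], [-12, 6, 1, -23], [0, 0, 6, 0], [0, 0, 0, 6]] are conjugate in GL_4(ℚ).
Both have characteristic polynomial x(x - 6)^3, but the minimal polynomial of A is x(x - 6)^3 while the minimal polynomial of B is x(x - 6)^2. The minimal polynomial is a similarity invariant, so A and B are not similar.

No.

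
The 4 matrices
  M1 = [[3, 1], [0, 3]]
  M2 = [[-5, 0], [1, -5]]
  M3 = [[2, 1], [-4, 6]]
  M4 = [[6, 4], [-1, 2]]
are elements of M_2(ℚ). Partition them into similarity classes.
Characteristic polynomials: χ_{M1} = (x - 3)^2, χ_{M2} = (x + 5)^2, χ_{M3} = (x - 4)^2, χ_{M4} = (x - 4)^2.

{M1}: invariant factors (x - 3)^2.

{M2}: invariant factors (x + 5)^2.

{M3, M4}: invariant factors (x - 4)^2.

Matrices are similar if and only if their invariant-factor lists agree; the partition into similarity classes is {M1}, {M2}, {M3, M4}.

3 classes: {M1}, {M2}, {M3, M4}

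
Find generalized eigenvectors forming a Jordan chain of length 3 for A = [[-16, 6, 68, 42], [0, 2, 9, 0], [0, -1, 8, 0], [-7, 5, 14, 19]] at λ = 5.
We seek v_1 ∈ ker((A - 5I)^3) \ ker((A - 5I)^2), then set v_{i+1} = (A - 5I) v_i.

One such chain is v_1 = [[2, -1, 0, 1]]^T, v_2 = [[-6, 3, 1, -5]]^T, v_3 = [[2, 0, 0, 1]]^T. Check: (A - 5I) v_3 = [[0, 0, 0, 0]]^T = 0.

v_1 = [[2, -1, 0, 1]]^T, v_2 = [[-6, 3, 1, -5]]^T, v_3 = [[2, 0, 0, 1]]^T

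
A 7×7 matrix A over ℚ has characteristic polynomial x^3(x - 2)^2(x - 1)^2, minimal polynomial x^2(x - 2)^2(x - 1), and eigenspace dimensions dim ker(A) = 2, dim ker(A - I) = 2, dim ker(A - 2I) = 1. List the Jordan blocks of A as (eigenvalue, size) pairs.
Jordan blocks: (0, 2), (0, 1), (1, 1), (1, 1), (2, 2)

λ = 0: algebraic multiplicity 3 (exponent in χ_A), largest block size 2 (exponent in m_A), 2 blocks (geometric multiplicity). These force block sizes [2, 1].
λ = 1: algebraic multiplicity 2 (exponent in χ_A), largest block size 1 (exponent in m_A), 2 blocks (geometric multiplicity). These force block sizes [1, 1].
λ = 2: algebraic multiplicity 2 (exponent in χ_A), largest block size 2 (exponent in m_A), 1 block (geometric multiplicity). This forces block sizes [2].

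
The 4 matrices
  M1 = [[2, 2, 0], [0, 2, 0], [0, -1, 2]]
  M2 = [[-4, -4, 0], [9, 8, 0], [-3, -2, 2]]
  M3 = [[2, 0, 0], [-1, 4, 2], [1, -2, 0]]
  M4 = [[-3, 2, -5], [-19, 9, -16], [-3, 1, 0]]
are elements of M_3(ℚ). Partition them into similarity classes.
Characteristic polynomials: χ_{M1} = (x - 2)^3, χ_{M2} = (x - 2)^3, χ_{M3} = (x - 2)^3, χ_{M4} = (x - 2)^3.

{M1, M2, M3}: invariant factors x - 2, (x - 2)^2.

{M4}: invariant factors (x - 2)^3.

Matrices are similar if and only if their invariant-factor lists agree; the partition into similarity classes is {M1, M2, M3}, {M4}.

2 classes: {M1, M2, M3}, {M4}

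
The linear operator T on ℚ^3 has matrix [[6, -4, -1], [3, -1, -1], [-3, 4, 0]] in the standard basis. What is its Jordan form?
The characteristic polynomial is det(xI - A) = (x - 3)(x - 1)^2, so the eigenvalues are 1 (algebraic multiplicity 2), 3 (algebraic multiplicity 1).

For λ = 1: rank(A - I) = 2, rank((A - I)^2) = 1. The eigenspace has dimension 3 - 2 = 1, so there is 1 Jordan block; the rank sequence gives block sizes [2].

For λ = 3: algebraic multiplicity 1 gives one 1×1 block.

Assembling the blocks gives the Jordan form J above.

J = [[1, 1, 0], [0, 1, 0], [0, 0, 3]]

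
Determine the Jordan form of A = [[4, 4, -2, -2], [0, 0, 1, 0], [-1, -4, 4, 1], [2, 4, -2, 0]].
J = [[2, 1, 0, 0], [0, 2, 1, 0], [0, 0, 2, 0], [0, 0, 0, 2]]

The characteristic polynomial is det(xI - A) = (x - 2)^4, so the eigenvalues are 2 (algebraic multiplicity 4).

For λ = 2: rank(A - 2I) = 2, rank((A - 2I)^2) = 1, rank((A - 2I)^3) = 0. The eigenspace has dimension 4 - 2 = 2, so there are 2 Jordan blocks; the rank sequence gives block sizes [3, 1].

Assembling the blocks gives the Jordan form J above.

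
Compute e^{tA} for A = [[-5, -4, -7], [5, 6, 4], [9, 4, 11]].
e^{tA} = [[(-t^2 - 9*t + 1)*e^{4*t}, -4*t*e^{4*t}, t*(-t - 7)*e^{4*t}], [t*(t + 10)*e^{4*t}/2, (2*t + 1)*e^{4*t}, t*(t + 8)*e^{4*t}/2], [t*(t + 9)*e^{4*t}, 4*t*e^{4*t}, (t^2 + 7*t + 1)*e^{4*t}]]

A has Jordan form J = [[4, 1, 0], [0, 4, 1], [0, 0, 4]] with A = PJP^{-1}, so e^{tA} = P e^{tJ} P^{-1}.

For a Jordan block J_k(λ), e^{tJ_k(λ)} = e^{λt} · (I + tN + t^2 N^2/2! + ... + t^{k-1} N^{k-1}/(k-1)!) where N is the nilpotent superdiagonal part.

Assembling the blocks and conjugating back gives the entries of e^{tA} as shown above.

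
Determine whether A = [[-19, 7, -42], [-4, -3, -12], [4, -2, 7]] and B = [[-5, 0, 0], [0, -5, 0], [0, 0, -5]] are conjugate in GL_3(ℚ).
Both have characteristic polynomial (x + 5)^3, but the minimal polynomial of A is (x + 5)^2 while the minimal polynomial of B is x + 5. The minimal polynomial is a similarity invariant, so A and B are not similar.

No.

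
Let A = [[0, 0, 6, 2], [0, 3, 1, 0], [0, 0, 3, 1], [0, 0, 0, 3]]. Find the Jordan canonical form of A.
The characteristic polynomial is det(xI - A) = x(x - 3)^3, so the eigenvalues are 0 (algebraic multiplicity 1), 3 (algebraic multiplicity 3).

For λ = 0: algebraic multiplicity 1 gives one 1×1 block.

For λ = 3: rank(A - 3I) = 3, rank((A - 3I)^2) = 2, rank((A - 3I)^3) = 1. The eigenspace has dimension 4 - 3 = 1, so there is 1 Jordan block; the rank sequence gives block sizes [3].

Assembling the blocks gives the Jordan form J above.

J = [[0, 0, 0, 0], [0, 3, 1, 0], [0, 0, 3, 1], [0, 0, 0, 3]]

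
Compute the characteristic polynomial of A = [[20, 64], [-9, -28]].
χ_A(x) = (x + 4)^2

xI - A = [[x - 20, -64], [9, x + 28]].

Expanding det(xI - A) along the first row:
det(xI - A) = + (x - 20)·det([[x + 28]]) - (-64)·det([[9]]).

Evaluating gives χ_A(x) = x^2 + 8x + 16 = (x + 4)^2.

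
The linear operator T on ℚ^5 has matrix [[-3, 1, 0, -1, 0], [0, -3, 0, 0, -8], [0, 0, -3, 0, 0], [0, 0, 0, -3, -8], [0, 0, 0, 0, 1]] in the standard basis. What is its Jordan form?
The characteristic polynomial is det(xI - A) = (x - 1)(x + 3)^4, so the eigenvalues are -3 (algebraic multiplicity 4), 1 (algebraic multiplicity 1).

For λ = -3: rank(A + 3I) = 2, rank((A + 3I)^2) = 1. The eigenspace has dimension 5 - 2 = 3, so there are 3 Jordan blocks; the rank sequence gives block sizes [2, 1, 1].

For λ = 1: algebraic multiplicity 1 gives one 1×1 block.

Assembling the blocks gives the Jordan form J above.

J = [[-3, 1, 0, 0, 0], [0, -3, 0, 0, 0], [0, 0, -3, 0, 0], [0, 0, 0, -3, 0], [0, 0, 0, 0, 1]]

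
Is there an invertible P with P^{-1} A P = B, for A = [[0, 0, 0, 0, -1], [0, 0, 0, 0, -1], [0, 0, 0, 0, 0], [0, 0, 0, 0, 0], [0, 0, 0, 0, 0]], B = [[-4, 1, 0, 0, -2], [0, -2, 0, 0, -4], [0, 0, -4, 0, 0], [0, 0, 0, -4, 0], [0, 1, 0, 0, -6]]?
No.

trace(A) = 0 but trace(B) = -20. The trace is a similarity invariant, so A and B are not similar.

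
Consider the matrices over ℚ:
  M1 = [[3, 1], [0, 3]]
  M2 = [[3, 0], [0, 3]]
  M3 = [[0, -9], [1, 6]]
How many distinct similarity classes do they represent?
Characteristic polynomials: χ_{M1} = (x - 3)^2, χ_{M2} = (x - 3)^2, χ_{M3} = (x - 3)^2.

{M1, M3}: invariant factors (x - 3)^2.

{M2}: invariant factors x - 3, x - 3.

Matrices are similar if and only if their invariant-factor lists agree; the partition into similarity classes is {M1, M3}, {M2}.

2 classes: {M1, M3}, {M2}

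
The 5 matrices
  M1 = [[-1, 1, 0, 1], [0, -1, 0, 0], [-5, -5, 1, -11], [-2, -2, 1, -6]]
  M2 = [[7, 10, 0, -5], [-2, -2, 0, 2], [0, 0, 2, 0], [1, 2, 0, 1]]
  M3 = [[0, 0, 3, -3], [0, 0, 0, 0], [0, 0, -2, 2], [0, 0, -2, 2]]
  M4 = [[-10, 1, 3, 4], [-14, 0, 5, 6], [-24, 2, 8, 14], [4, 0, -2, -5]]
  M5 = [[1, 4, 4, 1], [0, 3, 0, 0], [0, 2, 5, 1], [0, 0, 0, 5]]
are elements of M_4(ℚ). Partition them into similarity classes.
Characteristic polynomials: χ_{M1} = (x + 1)(x + 2)^3, χ_{M2} = (x - 2)^4, χ_{M3} = x^4, χ_{M4} = (x + 1)(x + 2)^3, χ_{M5} = (x - 5)^2(x - 3)(x - 1).

{M1, M4}: invariant factors (x + 1)(x + 2)^3.

{M2}: invariant factors x - 2, x - 2, (x - 2)^2.

{M3}: invariant factors x, x, x^2.

{M5}: invariant factors (x - 5)^2(x - 3)(x - 1).

Matrices are similar if and only if their invariant-factor lists agree; the partition into similarity classes is {M1, M4}, {M2}, {M3}, {M5}.

4 classes: {M1, M4}, {M2}, {M3}, {M5}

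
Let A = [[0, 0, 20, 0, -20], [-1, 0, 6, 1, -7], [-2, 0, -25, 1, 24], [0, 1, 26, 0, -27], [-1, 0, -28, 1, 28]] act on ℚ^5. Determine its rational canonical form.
R = [[0, 0, 0, 0, -20], [1, 0, 0, 0, -31], [0, 1, 0, 0, -7], [0, 0, 1, 0, 8], [0, 0, 0, 1, 3]]

The invariant factors of A (the non-unit diagonal entries of the Smith normal form of xI - A over ℚ[x]) are (x - 4)(x + 1)(x^3 - 4x - 5), each dividing the next. The characteristic polynomial is their product, (x - 4)(x + 1)(x^3 - 4x - 5).

The rational canonical form is the block-diagonal matrix of companion matrices C(f_i):
R = [[0, 0, 0, 0, -20], [1, 0, 0, 0, -31], [0, 1, 0, 0, -7], [0, 0, 1, 0, 8], [0, 0, 0, 1, 3]].

Note the characteristic polynomial does not split into linear factors over ℚ, so A has no Jordan form over ℚ; the rational canonical form exists over any field.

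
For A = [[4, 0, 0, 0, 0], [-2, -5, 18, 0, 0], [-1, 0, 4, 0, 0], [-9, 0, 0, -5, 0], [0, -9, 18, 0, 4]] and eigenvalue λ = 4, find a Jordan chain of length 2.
We seek v_1 ∈ ker((A - 4I)^2) \ ker(A - 4I), then set v_{i+1} = (A - 4I) v_i.

One such chain is v_1 = [[-1, 2, 1, 1, 0]]^T, v_2 = [[0, 2, 1, 0, 0]]^T. Check: (A - 4I) v_2 = [[0, 0, 0, 0, 0]]^T = 0.

v_1 = [[-1, 2, 1, 1, 0]]^T, v_2 = [[0, 2, 1, 0, 0]]^T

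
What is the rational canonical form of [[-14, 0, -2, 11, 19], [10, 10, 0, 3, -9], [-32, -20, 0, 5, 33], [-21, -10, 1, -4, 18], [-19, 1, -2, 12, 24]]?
R = [[0, -16, 0, 0, 0], [1, 8, 0, 0, 0], [0, 0, 0, 0, 0], [0, 0, 1, 0, -16], [0, 0, 0, 1, 8]]

The invariant factors of A (the non-unit diagonal entries of the Smith normal form of xI - A over ℚ[x]) are (x - 4)^2, x(x - 4)^2, each dividing the next. The characteristic polynomial is their product, x(x - 4)^4.

The rational canonical form is the block-diagonal matrix of companion matrices C(f_i):
R = [[0, -16, 0, 0, 0], [1, 8, 0, 0, 0], [0, 0, 0, 0, 0], [0, 0, 1, 0, -16], [0, 0, 0, 1, 8]].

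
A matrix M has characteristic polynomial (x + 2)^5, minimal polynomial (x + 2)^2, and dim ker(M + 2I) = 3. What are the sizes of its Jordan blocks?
Jordan blocks: (-2, 2), (-2, 2), (-2, 1)

λ = -2: algebraic multiplicity 5 (exponent in χ_M), largest block size 2 (exponent in m_M), 3 blocks (geometric multiplicity). These force block sizes [2, 2, 1].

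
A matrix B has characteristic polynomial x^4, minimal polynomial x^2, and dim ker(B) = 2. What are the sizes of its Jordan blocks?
λ = 0: algebraic multiplicity 4 (exponent in χ_B), largest block size 2 (exponent in m_B), 2 blocks (geometric multiplicity). These force block sizes [2, 2].

Jordan blocks: (0, 2), (0, 2)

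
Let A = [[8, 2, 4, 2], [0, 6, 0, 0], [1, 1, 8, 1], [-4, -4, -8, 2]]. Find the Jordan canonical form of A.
J = [[6, 1, 0, 0], [0, 6, 0, 0], [0, 0, 6, 0], [0, 0, 0, 6]]

The characteristic polynomial is det(xI - A) = (x - 6)^4, so the eigenvalues are 6 (algebraic multiplicity 4).

For λ = 6: rank(A - 6I) = 1, rank((A - 6I)^2) = 0. The eigenspace has dimension 4 - 1 = 3, so there are 3 Jordan blocks; the rank sequence gives block sizes [2, 1, 1].

Assembling the blocks gives the Jordan form J above.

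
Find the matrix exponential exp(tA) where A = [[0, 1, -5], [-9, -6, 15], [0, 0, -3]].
A has Jordan form J = [[-3, 1, 0], [0, -3, 0], [0, 0, -3]] with A = PJP^{-1}, so e^{tA} = P e^{tJ} P^{-1}.

For a Jordan block J_k(λ), e^{tJ_k(λ)} = e^{λt} · (I + tN + t^2 N^2/2! + ... + t^{k-1} N^{k-1}/(k-1)!) where N is the nilpotent superdiagonal part.

Assembling the blocks and conjugating back gives the entries of e^{tA} as shown above.

e^{tA} = [[(3*t + 1)*e^{-3*t}, t*e^{-3*t}, -5*t*e^{-3*t}], [-9*t*e^{-3*t}, (1 - 3*t)*e^{-3*t}, 15*t*e^{-3*t}], [0, 0, e^{-3*t}]]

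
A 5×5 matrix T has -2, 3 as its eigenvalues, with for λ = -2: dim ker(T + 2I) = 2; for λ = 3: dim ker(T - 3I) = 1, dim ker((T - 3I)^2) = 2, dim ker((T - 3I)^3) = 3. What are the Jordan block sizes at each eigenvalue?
λ = -2: successive nullity increments [2] count blocks of size ≥ k; block sizes are [1, 1].
λ = 3: successive nullity increments [1, 1, 1] count blocks of size ≥ k; block sizes are [3].

Jordan blocks: (-2, 1), (-2, 1), (3, 3)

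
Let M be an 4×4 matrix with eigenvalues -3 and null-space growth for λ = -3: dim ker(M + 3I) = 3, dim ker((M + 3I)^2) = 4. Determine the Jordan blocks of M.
λ = -3: successive nullity increments [3, 1] count blocks of size ≥ k; block sizes are [2, 1, 1].

Jordan blocks: (-3, 2), (-3, 1), (-3, 1)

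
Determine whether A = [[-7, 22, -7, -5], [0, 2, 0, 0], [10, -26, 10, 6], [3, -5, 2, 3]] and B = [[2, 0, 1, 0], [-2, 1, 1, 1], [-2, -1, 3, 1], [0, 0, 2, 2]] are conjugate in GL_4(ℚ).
Two matrices over a field are similar if and only if they have the same invariant factors.

Both A and B have characteristic polynomial (x - 2)^4 and minimal polynomial (x - 2)^3. Computing further, both have invariant factors x - 2, (x - 2)^3. Hence A and B are similar.

Yes.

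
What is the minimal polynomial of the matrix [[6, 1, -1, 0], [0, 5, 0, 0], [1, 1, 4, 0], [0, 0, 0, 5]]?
The characteristic polynomial factors as (x - 5)^4. The minimal polynomial is ∏(x - λ)^{k_λ} where k_λ is the size of the largest Jordan block at λ.

For λ = 5: rank(A - 5I) = 1, and the largest Jordan block has size 2 (the smallest k with rank((A - 5I)^k) = rank((A - 5I)^(k+1))).

So m_A(x) = (x - 5)^2.

m_A(x) = (x - 5)^2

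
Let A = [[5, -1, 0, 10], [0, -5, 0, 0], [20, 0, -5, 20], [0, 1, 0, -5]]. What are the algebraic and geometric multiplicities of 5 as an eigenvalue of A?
The characteristic polynomial is (x - 5)(x + 5)^3, so the factor x - 5 appears with exponent 1: the algebraic multiplicity is 1.

rank(A - 5I) = 3, so the eigenspace has dimension 4 - 3 = 1: the geometric multiplicity is 1.

algebraic multiplicity 1, geometric multiplicity 1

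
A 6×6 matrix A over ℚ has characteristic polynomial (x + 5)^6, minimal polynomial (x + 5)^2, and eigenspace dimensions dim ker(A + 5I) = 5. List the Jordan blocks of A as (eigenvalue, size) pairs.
Jordan blocks: (-5, 2), (-5, 1), (-5, 1), (-5, 1), (-5, 1)

λ = -5: algebraic multiplicity 6 (exponent in χ_A), largest block size 2 (exponent in m_A), 5 blocks (geometric multiplicity). These force block sizes [2, 1, 1, 1, 1].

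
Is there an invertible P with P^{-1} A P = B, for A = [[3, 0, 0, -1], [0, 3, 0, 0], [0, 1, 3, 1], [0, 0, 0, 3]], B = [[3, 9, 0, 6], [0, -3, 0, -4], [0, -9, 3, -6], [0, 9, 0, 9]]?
No.

Both have characteristic polynomial (x - 3)^4 and minimal polynomial (x - 3)^2. But rank(A - 3I) = 2 for A while rank(B - 3I) = 1 for B, so the number of Jordan blocks at λ = 3 differs. A and B are not similar.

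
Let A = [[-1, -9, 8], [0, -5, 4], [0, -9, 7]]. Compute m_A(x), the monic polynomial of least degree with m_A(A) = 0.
m_A(x) = (x - 1)^2(x + 1)

The characteristic polynomial factors as (x - 1)^2(x + 1). The minimal polynomial is ∏(x - λ)^{k_λ} where k_λ is the size of the largest Jordan block at λ.

For λ = -1: rank(A + I) = 2, and the largest Jordan block has size 1 (the smallest k with rank((A + I)^k) = rank((A + I)^(k+1))).
For λ = 1: rank(A - I) = 2, and the largest Jordan block has size 2 (the smallest k with rank((A - I)^k) = rank((A - I)^(k+1))).

So m_A(x) = (x - 1)^2(x + 1).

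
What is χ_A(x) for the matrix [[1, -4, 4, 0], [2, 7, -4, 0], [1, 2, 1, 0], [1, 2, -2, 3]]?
xI - A = [[x - 1, 4, -4, 0], [-2, x - 7, 4, 0], [-1, -2, x - 1, 0], [-1, -2, 2, x - 3]].

Expanding det(xI - A) along the first row:
det(xI - A) = + (x - 1)·det([[x - 7, 4, 0], [-2, x - 1, 0], [-2, 2, x - 3]]) - (4)·det([[-2, 4, 0], [-1, x - 1, 0], [-1, 2, x - 3]]) + (-4)·det([[-2, x - 7, 0], [-1, -2, 0], [-1, -2, x - 3]]) - (0)·det([[-2, x - 7, 4], [-1, -2, x - 1], [-1, -2, 2]]).

Evaluating gives χ_A(x) = x^4 - 12x^3 + 54x^2 - 108x + 81 = (x - 3)^4.

χ_A(x) = (x - 3)^4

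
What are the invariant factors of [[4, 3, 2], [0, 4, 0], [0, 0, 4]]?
The Jordan structure of A has elementary divisors (x - 4)^2, (x - 4). Arranging the block sizes at each eigenvalue in decreasing order and taking row products gives the invariant factors.

Invariant factors (smallest first, each dividing the next): x - 4, (x - 4)^2.

Check: the last factor (x - 4)^2 is the minimal polynomial, and the product (x - 4)^3 is the characteristic polynomial.

x - 4, (x - 4)^2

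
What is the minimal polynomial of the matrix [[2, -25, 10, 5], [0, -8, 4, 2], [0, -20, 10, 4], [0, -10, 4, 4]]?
m_A(x) = (x - 2)^2

The characteristic polynomial factors as (x - 2)^4. The minimal polynomial is ∏(x - λ)^{k_λ} where k_λ is the size of the largest Jordan block at λ.

For λ = 2: rank(A - 2I) = 1, and the largest Jordan block has size 2 (the smallest k with rank((A - 2I)^k) = rank((A - 2I)^(k+1))).

So m_A(x) = (x - 2)^2.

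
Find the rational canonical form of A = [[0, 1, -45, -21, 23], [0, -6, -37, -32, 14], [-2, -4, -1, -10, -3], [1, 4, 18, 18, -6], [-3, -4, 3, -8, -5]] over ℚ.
R = [[0, 0, 0, 0, 4], [1, 0, 0, 0, -9], [0, 1, 0, 0, -22], [0, 0, 1, 0, -2], [0, 0, 0, 1, 6]]

The invariant factors of A (the non-unit diagonal entries of the Smith normal form of xI - A over ℚ[x]) are (x - 4)(x + 1)^2(x^2 - 4x + 1), each dividing the next. The characteristic polynomial is their product, (x - 4)(x + 1)^2(x^2 - 4x + 1).

The rational canonical form is the block-diagonal matrix of companion matrices C(f_i):
R = [[0, 0, 0, 0, 4], [1, 0, 0, 0, -9], [0, 1, 0, 0, -22], [0, 0, 1, 0, -2], [0, 0, 0, 1, 6]].

Note the characteristic polynomial does not split into linear factors over ℚ, so A has no Jordan form over ℚ; the rational canonical form exists over any field.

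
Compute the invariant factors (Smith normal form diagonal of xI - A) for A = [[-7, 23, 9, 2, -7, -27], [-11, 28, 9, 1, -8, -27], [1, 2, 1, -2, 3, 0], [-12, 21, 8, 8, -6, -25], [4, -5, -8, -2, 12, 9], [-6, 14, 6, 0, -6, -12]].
x - 6, (x - 6)^2(x - 4)^3

The Jordan structure of A has elementary divisors (x - 4)^3, (x - 6)^2, (x - 6). Arranging the block sizes at each eigenvalue in decreasing order and taking row products gives the invariant factors.

Invariant factors (smallest first, each dividing the next): x - 6, (x - 6)^2(x - 4)^3.

Check: the last factor (x - 6)^2(x - 4)^3 is the minimal polynomial, and the product (x - 6)^3(x - 4)^3 is the characteristic polynomial.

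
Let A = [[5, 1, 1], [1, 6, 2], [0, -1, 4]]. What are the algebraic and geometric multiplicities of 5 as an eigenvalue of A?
The characteristic polynomial is (x - 5)^3, so the factor x - 5 appears with exponent 3: the algebraic multiplicity is 3.

rank(A - 5I) = 2, so the eigenspace has dimension 3 - 2 = 1: the geometric multiplicity is 1.

Since 1 < 3, A is not diagonalizable.

algebraic multiplicity 3, geometric multiplicity 1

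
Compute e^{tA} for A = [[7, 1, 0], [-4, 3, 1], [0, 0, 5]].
A has Jordan form J = [[5, 1, 0], [0, 5, 1], [0, 0, 5]] with A = PJP^{-1}, so e^{tA} = P e^{tJ} P^{-1}.

For a Jordan block J_k(λ), e^{tJ_k(λ)} = e^{λt} · (I + tN + t^2 N^2/2! + ... + t^{k-1} N^{k-1}/(k-1)!) where N is the nilpotent superdiagonal part.

Assembling the blocks and conjugating back gives the entries of e^{tA} as shown above.

e^{tA} = [[(2*t + 1)*e^{5*t}, t*e^{5*t}, t^2*e^{5*t}/2], [-4*t*e^{5*t}, (1 - 2*t)*e^{5*t}, t*(1 - t)*e^{5*t}], [0, 0, e^{5*t}]]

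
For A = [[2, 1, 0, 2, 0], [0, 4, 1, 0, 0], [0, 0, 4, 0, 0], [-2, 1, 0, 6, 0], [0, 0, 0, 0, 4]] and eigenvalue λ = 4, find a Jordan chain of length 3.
v_1 = [[-2, 0, 1, -2, 0]]^T, v_2 = [[0, 1, 0, 0, 0]]^T, v_3 = [[1, 0, 0, 1, 0]]^T

We seek v_1 ∈ ker((A - 4I)^3) \ ker((A - 4I)^2), then set v_{i+1} = (A - 4I) v_i.

One such chain is v_1 = [[-2, 0, 1, -2, 0]]^T, v_2 = [[0, 1, 0, 0, 0]]^T, v_3 = [[1, 0, 0, 1, 0]]^T. Check: (A - 4I) v_3 = [[0, 0, 0, 0, 0]]^T = 0.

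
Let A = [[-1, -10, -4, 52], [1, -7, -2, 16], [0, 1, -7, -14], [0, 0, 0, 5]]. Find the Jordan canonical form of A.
J = [[-5, 1, 0, 0], [0, -5, 1, 0], [0, 0, -5, 0], [0, 0, 0, 5]]

The characteristic polynomial is det(xI - A) = (x - 5)(x + 5)^3, so the eigenvalues are -5 (algebraic multiplicity 3), 5 (algebraic multiplicity 1).

For λ = -5: rank(A + 5I) = 3, rank((A + 5I)^2) = 2, rank((A + 5I)^3) = 1. The eigenspace has dimension 4 - 3 = 1, so there is 1 Jordan block; the rank sequence gives block sizes [3].

For λ = 5: algebraic multiplicity 1 gives one 1×1 block.

Assembling the blocks gives the Jordan form J above.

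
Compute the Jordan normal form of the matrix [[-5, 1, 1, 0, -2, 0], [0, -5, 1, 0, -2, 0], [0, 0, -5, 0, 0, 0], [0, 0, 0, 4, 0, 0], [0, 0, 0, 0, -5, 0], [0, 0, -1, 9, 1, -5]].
The characteristic polynomial is det(xI - A) = (x - 4)(x + 5)^5, so the eigenvalues are -5 (algebraic multiplicity 5), 4 (algebraic multiplicity 1).

For λ = -5: rank(A + 5I) = 4, rank((A + 5I)^2) = 2, rank((A + 5I)^3) = 1. The eigenspace has dimension 6 - 4 = 2, so there are 2 Jordan blocks; the rank sequence gives block sizes [3, 2].

For λ = 4: algebraic multiplicity 1 gives one 1×1 block.

Assembling the blocks gives the Jordan form J above.

J = [[-5, 1, 0, 0, 0, 0], [0, -5, 1, 0, 0, 0], [0, 0, -5, 0, 0, 0], [0, 0, 0, -5, 1, 0], [0, 0, 0, 0, -5, 0], [0, 0, 0, 0, 0, 4]]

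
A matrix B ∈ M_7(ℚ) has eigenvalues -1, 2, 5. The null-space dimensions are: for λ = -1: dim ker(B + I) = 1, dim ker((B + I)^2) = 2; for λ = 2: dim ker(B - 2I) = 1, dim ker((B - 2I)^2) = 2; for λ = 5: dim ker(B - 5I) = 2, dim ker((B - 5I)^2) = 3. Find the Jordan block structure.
λ = -1: successive nullity increments [1, 1] count blocks of size ≥ k; block sizes are [2].
λ = 2: successive nullity increments [1, 1] count blocks of size ≥ k; block sizes are [2].
λ = 5: successive nullity increments [2, 1] count blocks of size ≥ k; block sizes are [2, 1].

Jordan blocks: (-1, 2), (2, 2), (5, 2), (5, 1)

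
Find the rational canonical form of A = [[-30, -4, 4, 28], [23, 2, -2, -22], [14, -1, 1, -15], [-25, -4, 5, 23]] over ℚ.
The invariant factors of A (the non-unit diagonal entries of the Smith normal form of xI - A over ℚ[x]) are (x^2 + 2x + 4)^2, each dividing the next. The characteristic polynomial is their product, (x^2 + 2x + 4)^2.

The rational canonical form is the block-diagonal matrix of companion matrices C(f_i):
R = [[0, 0, 0, -16], [1, 0, 0, -16], [0, 1, 0, -12], [0, 0, 1, -4]].

Note the characteristic polynomial does not split into linear factors over ℚ, so A has no Jordan form over ℚ; the rational canonical form exists over any field.

R = [[0, 0, 0, -16], [1, 0, 0, -16], [0, 1, 0, -12], [0, 0, 1, -4]]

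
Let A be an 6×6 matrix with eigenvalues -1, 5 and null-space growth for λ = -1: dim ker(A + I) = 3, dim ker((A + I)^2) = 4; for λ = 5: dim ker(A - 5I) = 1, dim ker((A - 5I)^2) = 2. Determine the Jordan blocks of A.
λ = -1: successive nullity increments [3, 1] count blocks of size ≥ k; block sizes are [2, 1, 1].
λ = 5: successive nullity increments [1, 1] count blocks of size ≥ k; block sizes are [2].

Jordan blocks: (-1, 2), (-1, 1), (-1, 1), (5, 2)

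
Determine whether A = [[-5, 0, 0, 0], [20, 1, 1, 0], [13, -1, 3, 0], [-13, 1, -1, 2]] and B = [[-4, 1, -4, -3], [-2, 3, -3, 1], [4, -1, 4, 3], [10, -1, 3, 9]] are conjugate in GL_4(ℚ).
No.

trace(A) = 1 but trace(B) = 12. The trace is a similarity invariant, so A and B are not similar.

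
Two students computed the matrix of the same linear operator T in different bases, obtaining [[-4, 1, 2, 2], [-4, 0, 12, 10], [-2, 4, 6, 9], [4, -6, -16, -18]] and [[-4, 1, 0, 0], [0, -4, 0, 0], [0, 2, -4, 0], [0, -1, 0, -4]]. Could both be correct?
Both have characteristic polynomial (x + 4)^4 and minimal polynomial (x + 4)^2. But rank(A + 4I) = 2 for A while rank(B + 4I) = 1 for B, so the number of Jordan blocks at λ = -4 differs. A and B are not similar.

No.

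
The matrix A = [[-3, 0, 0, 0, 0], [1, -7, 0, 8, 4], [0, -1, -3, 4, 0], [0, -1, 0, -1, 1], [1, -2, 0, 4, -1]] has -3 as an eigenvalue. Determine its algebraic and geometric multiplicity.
The characteristic polynomial is (x + 3)^5, so the factor x + 3 appears with exponent 5: the algebraic multiplicity is 5.

rank(A + 3I) = 3, so the eigenspace has dimension 5 - 3 = 2: the geometric multiplicity is 2.

Since 2 < 5, A is not diagonalizable.

algebraic multiplicity 5, geometric multiplicity 2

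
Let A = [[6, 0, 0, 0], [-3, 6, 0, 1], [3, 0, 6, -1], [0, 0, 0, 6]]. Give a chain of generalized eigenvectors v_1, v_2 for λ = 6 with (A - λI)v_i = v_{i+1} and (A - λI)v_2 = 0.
We seek v_1 ∈ ker((A - 6I)^2) \ ker(A - 6I), then set v_{i+1} = (A - 6I) v_i.

One such chain is v_1 = [[0, 1, 0, 1]]^T, v_2 = [[0, 1, -1, 0]]^T. Check: (A - 6I) v_2 = [[0, 0, 0, 0]]^T = 0.

v_1 = [[0, 1, 0, 1]]^T, v_2 = [[0, 1, -1, 0]]^T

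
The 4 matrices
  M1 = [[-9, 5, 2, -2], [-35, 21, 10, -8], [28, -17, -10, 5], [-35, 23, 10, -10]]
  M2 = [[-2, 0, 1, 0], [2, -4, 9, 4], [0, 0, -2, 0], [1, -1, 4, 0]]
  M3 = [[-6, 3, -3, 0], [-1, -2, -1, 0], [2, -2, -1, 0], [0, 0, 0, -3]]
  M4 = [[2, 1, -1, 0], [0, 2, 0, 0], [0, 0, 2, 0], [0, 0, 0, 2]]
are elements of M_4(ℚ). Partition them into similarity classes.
3 classes: {M1, M2}, {M3}, {M4}

Characteristic polynomials: χ_{M1} = (x + 2)^4, χ_{M2} = (x + 2)^4, χ_{M3} = (x + 3)^4, χ_{M4} = (x - 2)^4.

{M1, M2}: invariant factors (x + 2)^2, (x + 2)^2.

{M3}: invariant factors x + 3, x + 3, (x + 3)^2.

{M4}: invariant factors x - 2, x - 2, (x - 2)^2.

Matrices are similar if and only if their invariant-factor lists agree; the partition into similarity classes is {M1, M2}, {M3}, {M4}.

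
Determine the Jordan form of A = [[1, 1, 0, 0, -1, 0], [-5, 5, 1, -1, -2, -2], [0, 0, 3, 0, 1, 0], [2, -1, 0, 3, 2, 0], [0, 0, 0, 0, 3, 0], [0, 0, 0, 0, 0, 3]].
J = [[3, 1, 0, 0, 0, 0], [0, 3, 1, 0, 0, 0], [0, 0, 3, 0, 0, 0], [0, 0, 0, 3, 1, 0], [0, 0, 0, 0, 3, 0], [0, 0, 0, 0, 0, 3]]

The characteristic polynomial is det(xI - A) = (x - 3)^6, so the eigenvalues are 3 (algebraic multiplicity 6).

For λ = 3: rank(A - 3I) = 3, rank((A - 3I)^2) = 1, rank((A - 3I)^3) = 0. The eigenspace has dimension 6 - 3 = 3, so there are 3 Jordan blocks; the rank sequence gives block sizes [3, 2, 1].

Assembling the blocks gives the Jordan form J above.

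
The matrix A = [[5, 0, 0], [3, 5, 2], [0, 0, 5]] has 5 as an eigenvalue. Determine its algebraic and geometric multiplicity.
algebraic multiplicity 3, geometric multiplicity 2

The characteristic polynomial is (x - 5)^3, so the factor x - 5 appears with exponent 3: the algebraic multiplicity is 3.

rank(A - 5I) = 1, so the eigenspace has dimension 3 - 1 = 2: the geometric multiplicity is 2.

Since 2 < 3, A is not diagonalizable.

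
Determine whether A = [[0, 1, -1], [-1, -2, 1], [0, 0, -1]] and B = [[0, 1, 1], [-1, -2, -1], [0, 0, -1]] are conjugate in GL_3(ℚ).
Two matrices over a field are similar if and only if they have the same invariant factors.

Both A and B have characteristic polynomial (x + 1)^3 and minimal polynomial (x + 1)^2. Computing further, both have invariant factors x + 1, (x + 1)^2. Hence A and B are similar.

Yes.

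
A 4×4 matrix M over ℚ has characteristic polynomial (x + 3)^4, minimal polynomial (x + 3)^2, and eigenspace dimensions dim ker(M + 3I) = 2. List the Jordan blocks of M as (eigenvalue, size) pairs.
λ = -3: algebraic multiplicity 4 (exponent in χ_M), largest block size 2 (exponent in m_M), 2 blocks (geometric multiplicity). These force block sizes [2, 2].

Jordan blocks: (-3, 2), (-3, 2)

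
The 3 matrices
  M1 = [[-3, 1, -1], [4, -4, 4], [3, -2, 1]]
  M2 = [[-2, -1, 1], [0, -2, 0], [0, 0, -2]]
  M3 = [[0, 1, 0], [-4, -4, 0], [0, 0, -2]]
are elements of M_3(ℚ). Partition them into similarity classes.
Characteristic polynomials: χ_{M1} = (x + 2)^3, χ_{M2} = (x + 2)^3, χ_{M3} = (x + 2)^3.

{M1}: invariant factors (x + 2)^3.

{M2, M3}: invariant factors x + 2, (x + 2)^2.

Matrices are similar if and only if their invariant-factor lists agree; the partition into similarity classes is {M1}, {M2, M3}.

2 classes: {M1}, {M2, M3}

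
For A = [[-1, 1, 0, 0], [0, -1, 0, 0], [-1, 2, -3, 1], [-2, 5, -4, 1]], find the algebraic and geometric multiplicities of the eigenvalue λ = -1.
algebraic multiplicity 4, geometric multiplicity 2

The characteristic polynomial is (x + 1)^4, so the factor x + 1 appears with exponent 4: the algebraic multiplicity is 4.

rank(A + I) = 2, so the eigenspace has dimension 4 - 2 = 2: the geometric multiplicity is 2.

Since 2 < 4, A is not diagonalizable.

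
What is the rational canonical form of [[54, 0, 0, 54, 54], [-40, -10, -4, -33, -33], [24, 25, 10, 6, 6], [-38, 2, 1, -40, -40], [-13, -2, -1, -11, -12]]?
R = [[0, 0, 0, 0, 54], [1, 0, 0, 0, 63], [0, 1, 0, 0, 48], [0, 0, 1, 0, 14], [0, 0, 0, 1, 2]]

The invariant factors of A (the non-unit diagonal entries of the Smith normal form of xI - A over ℚ[x]) are (x - 6)(x^2 + 2x + 3)^2, each dividing the next. The characteristic polynomial is their product, (x - 6)(x^2 + 2x + 3)^2.

The rational canonical form is the block-diagonal matrix of companion matrices C(f_i):
R = [[0, 0, 0, 0, 54], [1, 0, 0, 0, 63], [0, 1, 0, 0, 48], [0, 0, 1, 0, 14], [0, 0, 0, 1, 2]].

Note the characteristic polynomial does not split into linear factors over ℚ, so A has no Jordan form over ℚ; the rational canonical form exists over any field.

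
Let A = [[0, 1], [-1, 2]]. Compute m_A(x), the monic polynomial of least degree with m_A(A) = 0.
m_A(x) = (x - 1)^2

The characteristic polynomial factors as (x - 1)^2. The minimal polynomial is ∏(x - λ)^{k_λ} where k_λ is the size of the largest Jordan block at λ.

For λ = 1: rank(A - I) = 1, and the largest Jordan block has size 2 (the smallest k with rank((A - I)^k) = rank((A - I)^(k+1))).

So m_A(x) = (x - 1)^2.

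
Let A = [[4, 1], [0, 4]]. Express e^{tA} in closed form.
A has Jordan form J = [[4, 1], [0, 4]] with A = PJP^{-1}, so e^{tA} = P e^{tJ} P^{-1}.

For a Jordan block J_k(λ), e^{tJ_k(λ)} = e^{λt} · (I + tN + t^2 N^2/2! + ... + t^{k-1} N^{k-1}/(k-1)!) where N is the nilpotent superdiagonal part.

Assembling the blocks and conjugating back gives the entries of e^{tA} as shown above.

e^{tA} = [[e^{4*t}, t*e^{4*t}], [0, e^{4*t}]]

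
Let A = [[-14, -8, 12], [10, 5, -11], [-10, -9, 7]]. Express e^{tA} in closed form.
A has Jordan form J = [[-4, 1, 0], [0, -4, 0], [0, 0, 6]] with A = PJP^{-1}, so e^{tA} = P e^{tJ} P^{-1}.

For a Jordan block J_k(λ), e^{tJ_k(λ)} = e^{λt} · (I + tN + t^2 N^2/2! + ... + t^{k-1} N^{k-1}/(k-1)!) where N is the nilpotent superdiagonal part.

Assembling the blocks and conjugating back gives the entries of e^{tA} as shown above.

e^{tA} = [[(2 - e^{10*t})*e^{-4*t}, (2*t - e^{10*t} + 1)*e^{-4*t}, (2*t + e^{10*t} - 1)*e^{-4*t}], [(e^{10*t} - 1)*e^{-4*t}, (-t + e^{10*t})*e^{-4*t}, (-t - e^{10*t} + 1)*e^{-4*t}], [(1 - e^{10*t})*e^{-4*t}, (t - e^{10*t} + 1)*e^{-4*t}, (t + e^{10*t})*e^{-4*t}]]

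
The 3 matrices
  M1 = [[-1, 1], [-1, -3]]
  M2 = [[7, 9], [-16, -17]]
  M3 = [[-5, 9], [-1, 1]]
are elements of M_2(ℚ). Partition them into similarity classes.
Characteristic polynomials: χ_{M1} = (x + 2)^2, χ_{M2} = (x + 5)^2, χ_{M3} = (x + 2)^2.

{M1, M3}: invariant factors (x + 2)^2.

{M2}: invariant factors (x + 5)^2.

Matrices are similar if and only if their invariant-factor lists agree; the partition into similarity classes is {M1, M3}, {M2}.

2 classes: {M1, M3}, {M2}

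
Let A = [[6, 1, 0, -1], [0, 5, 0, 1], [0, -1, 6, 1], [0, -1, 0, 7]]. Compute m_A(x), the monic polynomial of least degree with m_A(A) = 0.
The characteristic polynomial factors as (x - 6)^4. The minimal polynomial is ∏(x - λ)^{k_λ} where k_λ is the size of the largest Jordan block at λ.

For λ = 6: rank(A - 6I) = 1, and the largest Jordan block has size 2 (the smallest k with rank((A - 6I)^k) = rank((A - 6I)^(k+1))).

So m_A(x) = (x - 6)^2.

m_A(x) = (x - 6)^2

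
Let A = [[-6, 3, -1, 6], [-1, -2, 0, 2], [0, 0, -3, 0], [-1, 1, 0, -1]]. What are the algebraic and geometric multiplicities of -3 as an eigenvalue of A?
algebraic multiplicity 4, geometric multiplicity 2

The characteristic polynomial is (x + 3)^4, so the factor x + 3 appears with exponent 4: the algebraic multiplicity is 4.

rank(A + 3I) = 2, so the eigenspace has dimension 4 - 2 = 2: the geometric multiplicity is 2.

Since 2 < 4, A is not diagonalizable.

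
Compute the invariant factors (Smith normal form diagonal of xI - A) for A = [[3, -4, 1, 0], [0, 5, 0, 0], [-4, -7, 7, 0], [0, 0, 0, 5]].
The Jordan structure of A has elementary divisors (x - 5)^3, (x - 5). Arranging the block sizes at each eigenvalue in decreasing order and taking row products gives the invariant factors.

Invariant factors (smallest first, each dividing the next): x - 5, (x - 5)^3.

Check: the last factor (x - 5)^3 is the minimal polynomial, and the product (x - 5)^4 is the characteristic polynomial.

x - 5, (x - 5)^3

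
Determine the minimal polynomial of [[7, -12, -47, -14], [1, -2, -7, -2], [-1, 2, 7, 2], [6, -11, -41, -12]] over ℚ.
m_A(x) = x^2

The characteristic polynomial factors as x^4. The minimal polynomial is ∏(x - λ)^{k_λ} where k_λ is the size of the largest Jordan block at λ.

For λ = 0: rank(A) = 2, and the largest Jordan block has size 2 (the smallest k with rank(A^k) = rank(A^(k+1))).

So m_A(x) = x^2.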